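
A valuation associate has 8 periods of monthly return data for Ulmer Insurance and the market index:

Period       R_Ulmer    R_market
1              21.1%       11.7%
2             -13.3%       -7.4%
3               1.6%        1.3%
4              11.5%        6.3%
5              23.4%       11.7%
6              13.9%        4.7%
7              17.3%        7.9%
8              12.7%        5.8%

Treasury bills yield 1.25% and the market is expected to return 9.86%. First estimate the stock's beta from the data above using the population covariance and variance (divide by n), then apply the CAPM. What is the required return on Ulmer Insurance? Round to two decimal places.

17.54%

Mean R_i = (21.1 − 13.3 + 1.6 + 11.5 + 23.4 + 13.9 + 17.3 + 12.7) / 8 = 11.0250%
Mean R_m = (11.7 − 7.4 + 1.3 + 6.3 + 11.7 + 4.7 + 7.9 + 5.8) / 8 = 5.2500%
Σ(R_i − R̄_i)(R_m − R̄_m) = 506.2100  ⇒  Cov = 506.2100 / 8 = 63.2763
Σ(R_m − R̄_m)² = 267.5600  ⇒  Var(R_m) = 267.5600 / 8 = 33.4450
β = Cov / Var(R_m) = 63.2763 / 33.4450 = 1.8920
MRP = 9.86% − 1.25% = 8.61%
E(R) = R_f + β × MRP = 1.25% + 1.8920 × 8.61% = 17.54%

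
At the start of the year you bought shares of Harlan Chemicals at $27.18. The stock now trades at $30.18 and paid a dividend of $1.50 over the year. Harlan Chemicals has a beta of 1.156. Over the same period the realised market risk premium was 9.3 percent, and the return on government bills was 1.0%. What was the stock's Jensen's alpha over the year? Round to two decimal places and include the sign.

+4.81%

Realised HPR = (P1 + D1 − P0) / P0 = (30.18 + 1.50 − 27.18) / 27.18 = 4.50 / 27.18 = 16.5563%
CAPM required = R_f + β·MRP = 1.0% + 1.156 × 9.3% = 11.7508%
α = realised − required = 16.5563% − 11.7508% = +4.81%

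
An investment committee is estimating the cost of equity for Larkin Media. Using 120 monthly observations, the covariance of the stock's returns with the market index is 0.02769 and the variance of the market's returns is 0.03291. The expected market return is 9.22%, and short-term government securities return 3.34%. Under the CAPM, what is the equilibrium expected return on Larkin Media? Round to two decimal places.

β = Cov(R_i, R_m) / Var(R_m) = 0.02769 / 0.03291 = 0.8414
MRP = 9.22% − 3.34% = 5.88%
E(R) = R_f + β × MRP = 3.34% + 0.8414 × 5.88% = 8.29%

8.29%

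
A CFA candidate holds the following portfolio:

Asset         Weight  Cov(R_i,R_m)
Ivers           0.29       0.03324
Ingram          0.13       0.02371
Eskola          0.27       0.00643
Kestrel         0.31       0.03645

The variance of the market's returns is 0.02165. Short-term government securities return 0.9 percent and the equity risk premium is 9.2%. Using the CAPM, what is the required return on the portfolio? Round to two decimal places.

11.85%

β_Ivers = 0.03324 / 0.02165 = 1.5353
β_Ingram = 0.02371 / 0.02165 = 1.0952
β_Eskola = 0.00643 / 0.02165 = 0.2970
β_Kestrel = 0.03645 / 0.02165 = 1.6836
β_P = Σ w_i β_i = 0.29×1.5353 + 0.13×1.0952 + 0.27×0.2970 + 0.31×1.6836 = 1.1897
E(R_P) = R_f + β_P × MRP = 0.9% + 1.1897 × 9.2% = 11.85%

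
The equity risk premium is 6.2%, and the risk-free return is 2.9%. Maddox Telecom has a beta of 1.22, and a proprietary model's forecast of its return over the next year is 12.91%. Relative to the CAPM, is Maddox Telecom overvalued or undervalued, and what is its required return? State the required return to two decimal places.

Undervalued; required return 10.46%

Required return = R_f + β·MRP = 2.9% + 1.22 × 6.2% = 10.46%
Forecast 12.91% > required 10.46% → the stock plots above the SML → undervalued.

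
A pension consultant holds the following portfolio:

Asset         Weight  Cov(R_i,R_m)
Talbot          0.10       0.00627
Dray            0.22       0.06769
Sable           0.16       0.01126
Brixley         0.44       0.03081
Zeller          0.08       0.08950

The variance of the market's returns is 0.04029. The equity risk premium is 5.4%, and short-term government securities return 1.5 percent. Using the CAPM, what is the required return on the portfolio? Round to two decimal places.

6.60%

β_Talbot = 0.00627 / 0.04029 = 0.1556
β_Dray = 0.06769 / 0.04029 = 1.6801
β_Sable = 0.01126 / 0.04029 = 0.2795
β_Brixley = 0.03081 / 0.04029 = 0.7647
β_Zeller = 0.08950 / 0.04029 = 2.2214
β_P = Σ w_i β_i = 0.10×0.1556 + 0.22×1.6801 + 0.16×0.2795 + 0.44×0.7647 + 0.08×2.2214 = 0.9441
E(R_P) = R_f + β_P × MRP = 1.5% + 0.9441 × 5.4% = 6.60%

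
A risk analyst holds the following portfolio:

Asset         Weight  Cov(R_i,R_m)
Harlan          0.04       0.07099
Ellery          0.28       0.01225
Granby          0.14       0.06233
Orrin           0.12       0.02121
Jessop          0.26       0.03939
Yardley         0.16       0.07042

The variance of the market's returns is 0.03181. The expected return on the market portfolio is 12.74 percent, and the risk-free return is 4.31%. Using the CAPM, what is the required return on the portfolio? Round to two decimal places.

β_Harlan = 0.07099 / 0.03181 = 2.2317
β_Ellery = 0.01225 / 0.03181 = 0.3851
β_Granby = 0.06233 / 0.03181 = 1.9594
β_Orrin = 0.02121 / 0.03181 = 0.6668
β_Jessop = 0.03939 / 0.03181 = 1.2383
β_Yardley = 0.07042 / 0.03181 = 2.2138
β_P = Σ w_i β_i = 0.04×2.2317 + 0.28×0.3851 + 0.14×1.9594 + 0.12×0.6668 + 0.26×1.2383 + 0.16×2.2138 = 1.2276
MRP = 12.74% − 4.31% = 8.43%
E(R_P) = R_f + β_P × MRP = 4.31% + 1.2276 × 8.43% = 14.66%

14.66%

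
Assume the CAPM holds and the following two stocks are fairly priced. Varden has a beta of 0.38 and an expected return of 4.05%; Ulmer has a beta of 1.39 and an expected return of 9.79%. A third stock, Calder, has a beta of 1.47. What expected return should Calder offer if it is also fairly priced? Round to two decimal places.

10.24%

MRP (SML slope) = (9.79% − 4.05%) / (1.39 − 0.38) = 5.74% / 1.01 = 5.6832%
R_f (intercept) = 4.05% − 0.38 × 5.6832% = 1.8904%
E(R_Calder) = R_f + β × MRP = 1.8904% + 1.47 × 5.6832% = 10.24%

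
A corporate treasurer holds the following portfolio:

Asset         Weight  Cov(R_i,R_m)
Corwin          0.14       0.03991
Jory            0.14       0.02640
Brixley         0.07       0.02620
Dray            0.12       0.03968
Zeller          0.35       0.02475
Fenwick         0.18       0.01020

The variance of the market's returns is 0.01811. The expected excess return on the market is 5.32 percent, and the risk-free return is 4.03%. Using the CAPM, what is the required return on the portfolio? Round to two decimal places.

11.78%

β_Corwin = 0.03991 / 0.01811 = 2.2038
β_Jory = 0.02640 / 0.01811 = 1.4578
β_Brixley = 0.02620 / 0.01811 = 1.4467
β_Dray = 0.03968 / 0.01811 = 2.1911
β_Zeller = 0.02475 / 0.01811 = 1.3666
β_Fenwick = 0.01020 / 0.01811 = 0.5632
β_P = Σ w_i β_i = 0.14×2.2038 + 0.14×1.4578 + 0.07×1.4467 + 0.12×2.1911 + 0.35×1.3666 + 0.18×0.5632 = 1.4565
E(R_P) = R_f + β_P × MRP = 4.03% + 1.4565 × 5.32% = 11.78%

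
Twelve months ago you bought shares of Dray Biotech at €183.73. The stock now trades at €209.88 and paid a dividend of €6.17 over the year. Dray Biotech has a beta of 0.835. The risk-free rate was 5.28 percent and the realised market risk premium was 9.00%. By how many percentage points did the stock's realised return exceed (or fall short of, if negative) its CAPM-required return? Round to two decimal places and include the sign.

+4.80%

Realised HPR = (P1 + D1 − P0) / P0 = (209.88 + 6.17 − 183.73) / 183.73 = 32.32 / 183.73 = 17.5910%
CAPM required = R_f + β·MRP = 5.28% + 0.835 × 9.00% = 12.79500%
α = realised − required = 17.5910% − 12.79500% = +4.80%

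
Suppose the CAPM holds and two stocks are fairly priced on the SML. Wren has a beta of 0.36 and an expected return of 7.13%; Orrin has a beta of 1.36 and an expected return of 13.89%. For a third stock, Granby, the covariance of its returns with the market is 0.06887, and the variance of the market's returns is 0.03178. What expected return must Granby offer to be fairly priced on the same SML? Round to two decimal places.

MRP = (13.89% − 7.13%) / (1.36 − 0.36) = 6.7600%
R_f = 7.13% − 0.36 × 6.7600% = 4.6964%
β_Granby = Cov / Var(R_m) = 0.06887 / 0.03178 = 2.1671
E(R_Granby) = R_f + β × MRP = 4.6964% + 2.1671 × 6.7600% = 19.35%

19.35%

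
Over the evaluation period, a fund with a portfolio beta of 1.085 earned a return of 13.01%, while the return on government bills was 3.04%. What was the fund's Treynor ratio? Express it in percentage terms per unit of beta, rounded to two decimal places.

9.19%

Treynor = (R_P − R_f) / β_P = (13.01% − 3.04%) / 1.0850 = 9.97% / 1.0850 = 9.19%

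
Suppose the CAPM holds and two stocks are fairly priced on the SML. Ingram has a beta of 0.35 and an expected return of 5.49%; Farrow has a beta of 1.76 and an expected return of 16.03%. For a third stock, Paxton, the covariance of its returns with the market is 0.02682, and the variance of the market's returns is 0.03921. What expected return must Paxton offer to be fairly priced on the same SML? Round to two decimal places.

MRP = (16.03% − 5.49%) / (1.76 − 0.35) = 7.4752%
R_f = 5.49% − 0.35 × 7.4752% = 2.8737%
β_Paxton = Cov / Var(R_m) = 0.02682 / 0.03921 = 0.6840
E(R_Paxton) = R_f + β × MRP = 2.8737% + 0.6840 × 7.4752% = 7.99%

7.99%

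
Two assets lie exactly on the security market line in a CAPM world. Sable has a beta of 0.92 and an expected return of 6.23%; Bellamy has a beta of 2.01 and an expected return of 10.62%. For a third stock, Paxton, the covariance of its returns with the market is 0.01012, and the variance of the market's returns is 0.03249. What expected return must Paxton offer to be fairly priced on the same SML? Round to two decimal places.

3.78%

MRP = (10.62% − 6.23%) / (2.01 − 0.92) = 4.0275%
R_f = 6.23% − 0.92 × 4.0275% = 2.5247%
β_Paxton = Cov / Var(R_m) = 0.01012 / 0.03249 = 0.3115
E(R_Paxton) = R_f + β × MRP = 2.5247% + 0.3115 × 4.0275% = 3.78%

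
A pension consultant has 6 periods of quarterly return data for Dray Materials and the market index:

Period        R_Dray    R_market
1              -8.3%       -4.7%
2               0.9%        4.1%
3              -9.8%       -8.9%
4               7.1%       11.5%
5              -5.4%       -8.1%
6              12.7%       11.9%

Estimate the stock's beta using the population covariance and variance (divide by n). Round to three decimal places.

0.905

Mean R_i = (-8.3 + 0.9 − 9.8 + 7.1 − 5.4 + 12.7) / 6 = -0.4667%
Mean R_m = (-4.7 + 4.1 − 8.9 + 11.5 − 8.1 + 11.9) / 6 = 0.9667%
Σ(R_i − R̄_i)(R_m − R̄_m) = 409.1467  ⇒  Cov = 409.1467 / 6 = 68.1911
Σ(R_m − R̄_m)² = 451.9733  ⇒  Var(R_m) = 451.9733 / 6 = 75.3289
β = Cov / Var(R_m) = 68.1911 / 75.3289 = 0.9052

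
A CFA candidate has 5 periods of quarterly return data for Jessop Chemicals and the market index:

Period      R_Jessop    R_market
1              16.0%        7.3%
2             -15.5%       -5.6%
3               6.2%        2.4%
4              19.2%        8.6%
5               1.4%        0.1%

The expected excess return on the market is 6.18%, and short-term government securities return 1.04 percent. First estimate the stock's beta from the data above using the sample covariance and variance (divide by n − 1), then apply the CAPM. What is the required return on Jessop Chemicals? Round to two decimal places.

15.78%

Mean R_i = (16.0 − 15.5 + 6.2 + 19.2 + 1.4) / 5 = 5.4600%
Mean R_m = (7.3 − 5.6 + 2.4 + 8.6 + 0.1) / 5 = 2.5600%
Σ(R_i − R̄_i)(R_m − R̄_m) = 313.8520  ⇒  Cov = 313.8520 / 4 = 78.4630
Σ(R_m − R̄_m)² = 131.6120  ⇒  Var(R_m) = 131.6120 / 4 = 32.9030
β = Cov / Var(R_m) = 78.4630 / 32.9030 = 2.3847
E(R) = R_f + β × MRP = 1.04% + 2.3847 × 6.18% = 15.78%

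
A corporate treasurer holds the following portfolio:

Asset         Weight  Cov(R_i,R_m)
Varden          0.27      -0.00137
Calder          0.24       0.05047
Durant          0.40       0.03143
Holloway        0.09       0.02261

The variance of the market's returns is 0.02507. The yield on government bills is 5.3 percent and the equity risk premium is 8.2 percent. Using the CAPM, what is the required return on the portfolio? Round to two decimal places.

β_Varden = -0.00137 / 0.02507 = -0.0546
β_Calder = 0.05047 / 0.02507 = 2.0132
β_Durant = 0.03143 / 0.02507 = 1.2537
β_Holloway = 0.02261 / 0.02507 = 0.9019
β_P = Σ w_i β_i = 0.27×-0.0546 + 0.24×2.0132 + 0.40×1.2537 + 0.09×0.9019 = 1.0511
E(R_P) = R_f + β_P × MRP = 5.3% + 1.0511 × 8.2% = 13.92%

13.92%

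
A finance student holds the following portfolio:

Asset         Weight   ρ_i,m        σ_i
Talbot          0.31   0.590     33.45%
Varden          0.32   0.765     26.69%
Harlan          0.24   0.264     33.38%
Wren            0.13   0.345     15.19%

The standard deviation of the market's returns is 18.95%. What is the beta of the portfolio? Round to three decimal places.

β_Talbot = 0.590 × 33.45% / 18.95% = 1.0415
β_Varden = 0.765 × 26.69% / 18.95% = 1.0775
β_Harlan = 0.264 × 33.38% / 18.95% = 0.4650
β_Wren = 0.345 × 15.19% / 18.95% = 0.2765
β_P = Σ w_i β_i = 0.31×1.0415 + 0.32×1.0775 + 0.24×0.4650 + 0.13×0.2765 = 0.8152

0.815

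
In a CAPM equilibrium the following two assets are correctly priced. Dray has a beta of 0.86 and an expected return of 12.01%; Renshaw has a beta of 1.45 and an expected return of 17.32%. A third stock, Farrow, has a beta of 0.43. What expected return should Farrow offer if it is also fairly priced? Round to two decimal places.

8.14%

MRP (SML slope) = (17.32% − 12.01%) / (1.45 − 0.86) = 5.31% / 0.59 = 9.0000%
R_f (intercept) = 12.01% − 0.86 × 9.0000% = 4.2700%
E(R_Farrow) = R_f + β × MRP = 4.2700% + 0.43 × 9.0000% = 8.14%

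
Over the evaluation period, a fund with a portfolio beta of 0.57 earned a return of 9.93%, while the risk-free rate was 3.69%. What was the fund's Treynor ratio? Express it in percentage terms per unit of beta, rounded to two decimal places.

Treynor = (R_P − R_f) / β_P = (9.93% − 3.69%) / 0.5700 = 6.24% / 0.5700 = 10.95%

10.95%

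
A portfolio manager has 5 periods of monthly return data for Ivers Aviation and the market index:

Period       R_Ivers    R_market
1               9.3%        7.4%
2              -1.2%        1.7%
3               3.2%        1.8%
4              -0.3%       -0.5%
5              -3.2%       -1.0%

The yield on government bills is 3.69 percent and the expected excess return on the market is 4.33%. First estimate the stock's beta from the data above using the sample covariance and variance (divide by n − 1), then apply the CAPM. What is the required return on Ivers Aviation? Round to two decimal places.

9.65%

Mean R_i = (9.3 − 1.2 + 3.2 − 0.3 − 3.2) / 5 = 1.5600%
Mean R_m = (7.4 + 1.7 + 1.8 − 0.5 − 1.0) / 5 = 1.8800%
Σ(R_i − R̄_i)(R_m − R̄_m) = 61.2260  ⇒  Cov = 61.2260 / 4 = 15.3065
Σ(R_m − R̄_m)² = 44.4680  ⇒  Var(R_m) = 44.4680 / 4 = 11.1170
β = Cov / Var(R_m) = 15.3065 / 11.1170 = 1.3769
E(R) = R_f + β × MRP = 3.69% + 1.3769 × 4.33% = 9.65%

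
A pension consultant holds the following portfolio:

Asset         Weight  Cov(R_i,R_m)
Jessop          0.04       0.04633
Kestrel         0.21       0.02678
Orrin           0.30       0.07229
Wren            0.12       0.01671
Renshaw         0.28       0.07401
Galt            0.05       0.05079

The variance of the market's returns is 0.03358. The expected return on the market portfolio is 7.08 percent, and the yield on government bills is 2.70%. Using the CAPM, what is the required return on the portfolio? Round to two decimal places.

β_Jessop = 0.04633 / 0.03358 = 1.3797
β_Kestrel = 0.02678 / 0.03358 = 0.7975
β_Orrin = 0.07229 / 0.03358 = 2.1528
β_Wren = 0.01671 / 0.03358 = 0.4976
β_Renshaw = 0.07401 / 0.03358 = 2.2040
β_Galt = 0.05079 / 0.03358 = 1.5125
β_P = Σ w_i β_i = 0.04×1.3797 + 0.21×0.7975 + 0.30×2.1528 + 0.12×0.4976 + 0.28×2.2040 + 0.05×1.5125 = 1.6210
MRP = 7.08% − 2.70% = 4.38%
E(R_P) = R_f + β_P × MRP = 2.70% + 1.6210 × 4.38% = 9.80%

9.80%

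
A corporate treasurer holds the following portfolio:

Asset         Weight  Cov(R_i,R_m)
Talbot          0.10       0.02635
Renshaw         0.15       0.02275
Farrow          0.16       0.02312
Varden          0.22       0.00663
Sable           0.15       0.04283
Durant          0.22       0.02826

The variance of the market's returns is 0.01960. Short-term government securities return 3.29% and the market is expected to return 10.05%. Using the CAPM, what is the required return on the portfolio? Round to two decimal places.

β_Talbot = 0.02635 / 0.01960 = 1.3444
β_Renshaw = 0.02275 / 0.01960 = 1.1607
β_Farrow = 0.02312 / 0.01960 = 1.1796
β_Varden = 0.00663 / 0.01960 = 0.3383
β_Sable = 0.04283 / 0.01960 = 2.1852
β_Durant = 0.02826 / 0.01960 = 1.4418
β_P = Σ w_i β_i = 0.10×1.3444 + 0.15×1.1607 + 0.16×1.1796 + 0.22×0.3383 + 0.15×2.1852 + 0.22×1.4418 = 1.2167
MRP = 10.05% − 3.29% = 6.76%
E(R_P) = R_f + β_P × MRP = 3.29% + 1.2167 × 6.76% = 11.51%

11.51%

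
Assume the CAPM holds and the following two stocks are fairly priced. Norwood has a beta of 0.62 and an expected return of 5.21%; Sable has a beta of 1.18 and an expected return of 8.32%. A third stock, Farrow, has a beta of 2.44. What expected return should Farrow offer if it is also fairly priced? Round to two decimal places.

15.32%

MRP (SML slope) = (8.32% − 5.21%) / (1.18 − 0.62) = 3.11% / 0.56 = 5.5536%
R_f (intercept) = 5.21% − 0.62 × 5.5536% = 1.7668%
E(R_Farrow) = R_f + β × MRP = 1.7668% + 2.44 × 5.5536% = 15.32%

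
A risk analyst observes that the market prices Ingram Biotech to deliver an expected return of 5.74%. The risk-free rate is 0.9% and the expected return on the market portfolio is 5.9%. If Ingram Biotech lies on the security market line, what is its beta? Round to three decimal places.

MRP = 5.9% − 0.9% = 5.00%
β = (E(R) − R_f) / MRP = (5.74% − 0.9%) / 5.0% = 4.84% / 5.0% = 0.968

0.968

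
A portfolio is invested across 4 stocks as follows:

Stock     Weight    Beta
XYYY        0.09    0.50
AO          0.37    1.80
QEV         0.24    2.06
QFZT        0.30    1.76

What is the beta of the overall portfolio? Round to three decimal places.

β_P = Σ w_i β_i = 0.09×0.50 + 0.37×1.80 + 0.24×2.06 + 0.30×1.76 = 1.7334

1.733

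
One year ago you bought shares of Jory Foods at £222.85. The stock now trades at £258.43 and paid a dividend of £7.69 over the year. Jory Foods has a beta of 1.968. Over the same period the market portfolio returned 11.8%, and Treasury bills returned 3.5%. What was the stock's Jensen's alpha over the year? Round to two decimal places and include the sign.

Realised HPR = (P1 + D1 − P0) / P0 = (258.43 + 7.69 − 222.85) / 222.85 = 43.27 / 222.85 = 19.4166%
MRP = 11.8% − 3.5% = 8.30%
CAPM required = R_f + β·MRP = 3.5% + 1.968 × 8.3% = 19.8344%
α = realised − required = 19.4166% − 19.8344% = -0.42%

-0.42%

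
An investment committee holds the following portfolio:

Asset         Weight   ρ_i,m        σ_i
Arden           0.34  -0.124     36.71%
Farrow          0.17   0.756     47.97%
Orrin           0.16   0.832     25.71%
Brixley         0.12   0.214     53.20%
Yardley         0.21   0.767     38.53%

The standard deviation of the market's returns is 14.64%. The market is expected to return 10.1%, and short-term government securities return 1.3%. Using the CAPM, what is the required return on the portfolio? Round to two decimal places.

10.68%

β_Arden = -0.124 × 36.71% / 14.64% = -0.3109
β_Farrow = 0.756 × 47.97% / 14.64% = 2.4771
β_Orrin = 0.832 × 25.71% / 14.64% = 1.4611
β_Brixley = 0.214 × 53.20% / 14.64% = 0.7777
β_Yardley = 0.767 × 38.53% / 14.64% = 2.0186
β_P = Σ w_i β_i = 0.34×-0.3109 + 0.17×2.4771 + 0.16×1.4611 + 0.12×0.7777 + 0.21×2.0186 = 1.0664
MRP = 10.1% − 1.3% = 8.80%
E(R_P) = R_f + β_P × MRP = 1.3% + 1.0664 × 8.8% = 10.68%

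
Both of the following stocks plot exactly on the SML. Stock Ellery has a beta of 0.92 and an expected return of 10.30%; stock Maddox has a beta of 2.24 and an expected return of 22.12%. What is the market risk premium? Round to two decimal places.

Both satisfy E(R) = R_f + β·MRP, so the slope of the SML is
MRP = (22.12% − 10.30%) / (2.24 − 0.92) = 11.82% / 1.32 = 8.9545%

8.95%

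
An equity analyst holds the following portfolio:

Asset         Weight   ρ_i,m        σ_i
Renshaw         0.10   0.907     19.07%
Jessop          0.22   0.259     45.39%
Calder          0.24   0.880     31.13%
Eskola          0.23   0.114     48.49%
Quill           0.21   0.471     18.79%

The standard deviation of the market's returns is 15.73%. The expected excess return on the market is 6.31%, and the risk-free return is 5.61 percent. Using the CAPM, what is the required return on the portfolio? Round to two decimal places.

11.23%

β_Renshaw = 0.907 × 19.07% / 15.73% = 1.0996
β_Jessop = 0.259 × 45.39% / 15.73% = 0.7474
β_Calder = 0.880 × 31.13% / 15.73% = 1.7415
β_Eskola = 0.114 × 48.49% / 15.73% = 0.3514
β_Quill = 0.471 × 18.79% / 15.73% = 0.5626
β_P = Σ w_i β_i = 0.10×1.0996 + 0.22×0.7474 + 0.24×1.7415 + 0.23×0.3514 + 0.21×0.5626 = 0.8913
E(R_P) = R_f + β_P × MRP = 5.61% + 0.8913 × 6.31% = 11.23%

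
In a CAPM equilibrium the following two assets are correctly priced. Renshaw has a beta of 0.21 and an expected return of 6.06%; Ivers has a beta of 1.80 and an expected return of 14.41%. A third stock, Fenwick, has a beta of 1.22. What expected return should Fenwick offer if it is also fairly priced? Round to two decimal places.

11.36%

MRP (SML slope) = (14.41% − 6.06%) / (1.80 − 0.21) = 8.35% / 1.59 = 5.2516%
R_f (intercept) = 6.06% − 0.21 × 5.2516% = 4.9572%
E(R_Fenwick) = R_f + β × MRP = 4.9572% + 1.22 × 5.2516% = 11.36%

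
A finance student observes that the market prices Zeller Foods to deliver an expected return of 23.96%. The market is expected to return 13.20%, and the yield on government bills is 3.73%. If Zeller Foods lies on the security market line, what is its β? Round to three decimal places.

2.136

MRP = 13.20% − 3.73% = 9.47%
β = (E(R) − R_f) / MRP = (23.96% − 3.73%) / 9.47% = 20.23% / 9.47% = 2.136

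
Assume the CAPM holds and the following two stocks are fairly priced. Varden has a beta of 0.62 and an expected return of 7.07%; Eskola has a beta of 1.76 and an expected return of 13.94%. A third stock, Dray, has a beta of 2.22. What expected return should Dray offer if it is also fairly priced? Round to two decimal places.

16.71%

MRP (SML slope) = (13.94% − 7.07%) / (1.76 − 0.62) = 6.87% / 1.14 = 6.0263%
R_f (intercept) = 7.07% − 0.62 × 6.0263% = 3.3337%
E(R_Dray) = R_f + β × MRP = 3.3337% + 2.22 × 6.0263% = 16.71%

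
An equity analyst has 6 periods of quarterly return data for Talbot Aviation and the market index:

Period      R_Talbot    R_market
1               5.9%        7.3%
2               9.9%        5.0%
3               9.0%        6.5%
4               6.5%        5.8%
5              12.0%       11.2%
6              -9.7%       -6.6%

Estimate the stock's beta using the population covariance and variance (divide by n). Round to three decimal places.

Mean R_i = (5.9 + 9.9 + 9.0 + 6.5 + 12.0 − 9.7) / 6 = 5.6000%
Mean R_m = (7.3 + 5.0 + 6.5 + 5.8 + 11.2 − 6.6) / 6 = 4.8667%
Σ(R_i − R̄_i)(R_m − R̄_m) = 223.6700  ⇒  Cov = 223.6700 / 6 = 37.2783
Σ(R_m − R̄_m)² = 181.0733  ⇒  Var(R_m) = 181.0733 / 6 = 30.1789
β = Cov / Var(R_m) = 37.2783 / 30.1789 = 1.2352

1.235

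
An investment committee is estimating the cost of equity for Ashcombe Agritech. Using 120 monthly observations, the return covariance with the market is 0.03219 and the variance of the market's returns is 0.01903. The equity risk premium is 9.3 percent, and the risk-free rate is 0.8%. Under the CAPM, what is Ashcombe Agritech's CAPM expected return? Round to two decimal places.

β = Cov(R_i, R_m) / Var(R_m) = 0.03219 / 0.01903 = 1.6915
E(R) = R_f + β × MRP = 0.8% + 1.6915 × 9.3% = 16.53%

16.53%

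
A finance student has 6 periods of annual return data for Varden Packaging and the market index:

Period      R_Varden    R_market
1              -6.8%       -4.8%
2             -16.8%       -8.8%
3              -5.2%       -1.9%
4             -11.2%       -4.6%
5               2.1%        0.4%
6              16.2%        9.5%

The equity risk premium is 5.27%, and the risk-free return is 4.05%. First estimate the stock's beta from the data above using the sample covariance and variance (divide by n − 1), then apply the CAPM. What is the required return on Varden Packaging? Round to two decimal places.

13.61%

Mean R_i = (-6.8 − 16.8 − 5.2 − 11.2 + 2.1 + 16.2) / 6 = -3.6167%
Mean R_m = (-4.8 − 8.8 − 1.9 − 4.6 + 0.4 + 9.5) / 6 = -1.7000%
Σ(R_i − R̄_i)(R_m − R̄_m) = 359.7300  ⇒  Cov = 359.7300 / 5 = 71.9460
Σ(R_m − R̄_m)² = 198.3200  ⇒  Var(R_m) = 198.3200 / 5 = 39.6640
β = Cov / Var(R_m) = 71.9460 / 39.6640 = 1.8139
E(R) = R_f + β × MRP = 4.05% + 1.8139 × 5.27% = 13.61%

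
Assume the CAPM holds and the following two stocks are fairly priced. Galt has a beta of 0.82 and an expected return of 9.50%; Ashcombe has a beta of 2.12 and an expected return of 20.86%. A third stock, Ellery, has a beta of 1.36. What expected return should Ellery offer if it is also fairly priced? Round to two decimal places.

14.22%

MRP (SML slope) = (20.86% − 9.50%) / (2.12 − 0.82) = 11.36% / 1.30 = 8.7385%
R_f (intercept) = 9.50% − 0.82 × 8.7385% = 2.3344%
E(R_Ellery) = R_f + β × MRP = 2.3344% + 1.36 × 8.7385% = 14.22%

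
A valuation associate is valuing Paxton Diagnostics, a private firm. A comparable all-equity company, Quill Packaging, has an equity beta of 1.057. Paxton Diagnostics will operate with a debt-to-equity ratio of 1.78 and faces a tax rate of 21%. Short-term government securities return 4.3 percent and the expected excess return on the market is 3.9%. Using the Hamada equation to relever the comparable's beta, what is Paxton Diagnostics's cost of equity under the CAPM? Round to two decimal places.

14.22%

β_L = β_U × [1 + (1 − t)(D/E)] = 1.057 × [1 + (1 − 0.21) × 1.78]
    = 1.057 × [1 + 0.79 × 1.78] = 1.057 × 2.4062 = 2.5434
E(R) = R_f + β_L × MRP = 4.3% + 2.5434 × 3.9% = 14.22%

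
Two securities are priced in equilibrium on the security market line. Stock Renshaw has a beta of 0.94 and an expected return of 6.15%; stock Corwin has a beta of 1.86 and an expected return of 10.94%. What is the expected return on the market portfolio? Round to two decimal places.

6.46%

Both satisfy E(R) = R_f + β·MRP, so the slope of the SML is
MRP = (10.94% − 6.15%) / (1.86 − 0.94) = 4.79% / 0.92 = 5.2065%
R_f = E(R_Renshaw) − β_Renshaw·MRP = 6.15% − 0.94 × 5.2065% = 1.2559%
E(R_m) = R_f + MRP = 1.2559% + 5.2065% = 6.46%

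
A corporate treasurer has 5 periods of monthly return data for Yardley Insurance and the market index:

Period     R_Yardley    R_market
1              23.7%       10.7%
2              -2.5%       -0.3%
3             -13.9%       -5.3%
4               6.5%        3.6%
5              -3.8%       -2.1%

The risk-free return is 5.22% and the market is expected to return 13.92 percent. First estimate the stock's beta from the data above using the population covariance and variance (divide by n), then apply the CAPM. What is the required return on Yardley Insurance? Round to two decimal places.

25.12%

Mean R_i = (23.7 − 2.5 − 13.9 + 6.5 − 3.8) / 5 = 2.0000%
Mean R_m = (10.7 − 0.3 − 5.3 + 3.6 − 2.1) / 5 = 1.3200%
Σ(R_i − R̄_i)(R_m − R̄_m) = 346.1900  ⇒  Cov = 346.1900 / 5 = 69.2380
Σ(R_m − R̄_m)² = 151.3280  ⇒  Var(R_m) = 151.3280 / 5 = 30.2656
β = Cov / Var(R_m) = 69.2380 / 30.2656 = 2.2877
MRP = 13.92% − 5.22% = 8.70%
E(R) = R_f + β × MRP = 5.22% + 2.2877 × 8.70% = 25.12%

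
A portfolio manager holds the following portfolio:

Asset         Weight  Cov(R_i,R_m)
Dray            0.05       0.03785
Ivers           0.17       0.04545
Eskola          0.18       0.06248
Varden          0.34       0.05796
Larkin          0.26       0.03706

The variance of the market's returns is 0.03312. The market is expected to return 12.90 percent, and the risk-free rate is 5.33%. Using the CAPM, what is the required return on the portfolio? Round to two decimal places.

β_Dray = 0.03785 / 0.03312 = 1.1428
β_Ivers = 0.04545 / 0.03312 = 1.3723
β_Eskola = 0.06248 / 0.03312 = 1.8865
β_Varden = 0.05796 / 0.03312 = 1.7500
β_Larkin = 0.03706 / 0.03312 = 1.1190
β_P = Σ w_i β_i = 0.05×1.1428 + 0.17×1.3723 + 0.18×1.8865 + 0.34×1.7500 + 0.26×1.1190 = 1.5159
MRP = 12.90% − 5.33% = 7.57%
E(R_P) = R_f + β_P × MRP = 5.33% + 1.5159 × 7.57% = 16.81%

16.81%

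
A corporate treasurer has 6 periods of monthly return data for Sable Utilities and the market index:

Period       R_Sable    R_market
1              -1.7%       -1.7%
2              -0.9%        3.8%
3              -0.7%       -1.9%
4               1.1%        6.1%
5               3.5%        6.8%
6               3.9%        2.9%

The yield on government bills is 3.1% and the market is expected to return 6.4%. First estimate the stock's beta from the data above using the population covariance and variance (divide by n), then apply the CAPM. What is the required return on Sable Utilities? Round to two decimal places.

4.45%

Mean R_i = (-1.7 − 0.9 − 0.7 + 1.1 + 3.5 + 3.9) / 6 = 0.8667%
Mean R_m = (-1.7 + 3.8 − 1.9 + 6.1 + 6.8 + 2.9) / 6 = 2.6667%
Σ(R_i − R̄_i)(R_m − R̄_m) = 28.7533  ⇒  Cov = 28.7533 / 6 = 4.7922
Σ(R_m − R̄_m)² = 70.1333  ⇒  Var(R_m) = 70.1333 / 6 = 11.6889
β = Cov / Var(R_m) = 4.7922 / 11.6889 = 0.4100
MRP = 6.4% − 3.1% = 3.30%
E(R) = R_f + β × MRP = 3.1% + 0.4100 × 3.3% = 4.45%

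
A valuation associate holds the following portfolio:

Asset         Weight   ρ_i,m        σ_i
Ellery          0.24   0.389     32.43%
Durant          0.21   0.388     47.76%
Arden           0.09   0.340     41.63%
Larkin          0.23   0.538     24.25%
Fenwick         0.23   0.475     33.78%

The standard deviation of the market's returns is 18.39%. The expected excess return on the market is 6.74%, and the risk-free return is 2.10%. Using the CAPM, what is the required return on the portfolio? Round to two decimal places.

β_Ellery = 0.389 × 32.43% / 18.39% = 0.6860
β_Durant = 0.388 × 47.76% / 18.39% = 1.0077
β_Arden = 0.340 × 41.63% / 18.39% = 0.7697
β_Larkin = 0.538 × 24.25% / 18.39% = 0.7094
β_Fenwick = 0.475 × 33.78% / 18.39% = 0.8725
β_P = Σ w_i β_i = 0.24×0.6860 + 0.21×1.0077 + 0.09×0.7697 + 0.23×0.7094 + 0.23×0.8725 = 0.8094
E(R_P) = R_f + β_P × MRP = 2.10% + 0.8094 × 6.74% = 7.56%

7.56%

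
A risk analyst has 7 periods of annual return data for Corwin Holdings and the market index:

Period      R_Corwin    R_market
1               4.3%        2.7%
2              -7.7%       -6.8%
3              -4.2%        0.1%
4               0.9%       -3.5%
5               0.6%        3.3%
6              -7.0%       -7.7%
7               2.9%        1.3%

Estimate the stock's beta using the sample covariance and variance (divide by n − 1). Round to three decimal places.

0.860

Mean R_i = (4.3 − 7.7 − 4.2 + 0.9 + 0.6 − 7.0 + 2.9) / 7 = -1.4571%
Mean R_m = (2.7 − 6.8 + 0.1 − 3.5 + 3.3 − 7.7 + 1.3) / 7 = -1.5143%
Σ(R_i − R̄_i)(R_m − R̄_m) = 104.6043  ⇒  Cov = 104.6043 / 6 = 17.4341
Σ(R_m − R̄_m)² = 121.6086  ⇒  Var(R_m) = 121.6086 / 6 = 20.2681
β = Cov / Var(R_m) = 17.4341 / 20.2681 = 0.8602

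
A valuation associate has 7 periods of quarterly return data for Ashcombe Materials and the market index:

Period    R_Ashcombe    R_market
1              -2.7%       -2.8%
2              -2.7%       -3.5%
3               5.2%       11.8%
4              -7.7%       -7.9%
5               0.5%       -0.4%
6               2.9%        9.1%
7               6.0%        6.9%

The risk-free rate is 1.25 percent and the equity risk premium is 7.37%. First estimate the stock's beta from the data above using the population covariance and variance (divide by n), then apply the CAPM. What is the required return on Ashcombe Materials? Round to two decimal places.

Mean R_i = (-2.7 − 2.7 + 5.2 − 7.7 + 0.5 + 2.9 + 6.0) / 7 = 0.2143%
Mean R_m = (-2.8 − 3.5 + 11.8 − 7.9 − 0.4 + 9.1 + 6.9) / 7 = 1.8857%
Σ(R_i − R̄_i)(R_m − R̄_m) = 203.9614  ⇒  Cov = 203.9614 / 7 = 29.1373
Σ(R_m − R̄_m)² = 327.4286  ⇒  Var(R_m) = 327.4286 / 7 = 46.7755
β = Cov / Var(R_m) = 29.1373 / 46.7755 = 0.6229
E(R) = R_f + β × MRP = 1.25% + 0.6229 × 7.37% = 5.84%

5.84%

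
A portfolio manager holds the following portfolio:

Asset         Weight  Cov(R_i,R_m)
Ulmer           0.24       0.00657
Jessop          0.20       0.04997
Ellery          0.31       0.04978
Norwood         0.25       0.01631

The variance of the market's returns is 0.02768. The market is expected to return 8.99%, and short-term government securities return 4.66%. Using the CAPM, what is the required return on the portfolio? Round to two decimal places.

β_Ulmer = 0.00657 / 0.02768 = 0.2374
β_Jessop = 0.04997 / 0.02768 = 1.8053
β_Ellery = 0.04978 / 0.02768 = 1.7984
β_Norwood = 0.01631 / 0.02768 = 0.5892
β_P = Σ w_i β_i = 0.24×0.2374 + 0.20×1.8053 + 0.31×1.7984 + 0.25×0.5892 = 1.1228
MRP = 8.99% − 4.66% = 4.33%
E(R_P) = R_f + β_P × MRP = 4.66% + 1.1228 × 4.33% = 9.52%

9.52%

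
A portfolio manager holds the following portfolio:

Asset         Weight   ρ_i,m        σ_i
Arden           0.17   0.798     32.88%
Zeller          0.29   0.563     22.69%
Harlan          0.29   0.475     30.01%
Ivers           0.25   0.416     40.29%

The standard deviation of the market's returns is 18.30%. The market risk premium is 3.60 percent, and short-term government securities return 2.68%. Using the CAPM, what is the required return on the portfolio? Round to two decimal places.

5.92%

β_Arden = 0.798 × 32.88% / 18.30% = 1.4338
β_Zeller = 0.563 × 22.69% / 18.30% = 0.6981
β_Harlan = 0.475 × 30.01% / 18.30% = 0.7789
β_Ivers = 0.416 × 40.29% / 18.30% = 0.9159
β_P = Σ w_i β_i = 0.17×1.4338 + 0.29×0.6981 + 0.29×0.7789 + 0.25×0.9159 = 0.9011
E(R_P) = R_f + β_P × MRP = 2.68% + 0.9011 × 3.60% = 5.92%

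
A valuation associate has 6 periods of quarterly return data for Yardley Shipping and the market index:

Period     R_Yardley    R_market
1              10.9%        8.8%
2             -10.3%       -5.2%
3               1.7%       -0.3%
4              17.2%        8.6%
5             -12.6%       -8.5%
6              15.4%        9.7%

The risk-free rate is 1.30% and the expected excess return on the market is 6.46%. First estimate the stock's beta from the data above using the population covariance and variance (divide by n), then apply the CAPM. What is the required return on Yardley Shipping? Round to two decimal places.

Mean R_i = (10.9 − 10.3 + 1.7 + 17.2 − 12.6 + 15.4) / 6 = 3.7167%
Mean R_m = (8.8 − 5.2 − 0.3 + 8.6 − 8.5 + 9.7) / 6 = 2.1833%
Σ(R_i − R̄_i)(R_m − R̄_m) = 504.6817  ⇒  Cov = 504.6817 / 6 = 84.1136
Σ(R_m − R̄_m)² = 316.2683  ⇒  Var(R_m) = 316.2683 / 6 = 52.7114
β = Cov / Var(R_m) = 84.1136 / 52.7114 = 1.5957
E(R) = R_f + β × MRP = 1.30% + 1.5957 × 6.46% = 11.61%

11.61%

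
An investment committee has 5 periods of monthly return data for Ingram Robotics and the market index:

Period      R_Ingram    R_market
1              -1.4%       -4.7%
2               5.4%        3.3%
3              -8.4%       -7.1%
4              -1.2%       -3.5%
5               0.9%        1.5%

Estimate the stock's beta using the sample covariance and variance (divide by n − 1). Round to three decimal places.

Mean R_i = (-1.4 + 5.4 − 8.4 − 1.2 + 0.9) / 5 = -0.9400%
Mean R_m = (-4.7 + 3.3 − 7.1 − 3.5 + 1.5) / 5 = -2.1000%
Σ(R_i − R̄_i)(R_m − R̄_m) = 79.7200  ⇒  Cov = 79.7200 / 4 = 19.9300
Σ(R_m − R̄_m)² = 75.8400  ⇒  Var(R_m) = 75.8400 / 4 = 18.9600
β = Cov / Var(R_m) = 19.9300 / 18.9600 = 1.0512

1.051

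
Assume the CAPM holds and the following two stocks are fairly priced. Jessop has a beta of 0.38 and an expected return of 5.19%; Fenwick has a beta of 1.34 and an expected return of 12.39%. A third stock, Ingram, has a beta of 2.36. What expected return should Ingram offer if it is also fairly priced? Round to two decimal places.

MRP (SML slope) = (12.39% − 5.19%) / (1.34 − 0.38) = 7.20% / 0.96 = 7.5000%
R_f (intercept) = 5.19% − 0.38 × 7.5000% = 2.3400%
E(R_Ingram) = R_f + β × MRP = 2.3400% + 2.36 × 7.5000% = 20.04%

20.04%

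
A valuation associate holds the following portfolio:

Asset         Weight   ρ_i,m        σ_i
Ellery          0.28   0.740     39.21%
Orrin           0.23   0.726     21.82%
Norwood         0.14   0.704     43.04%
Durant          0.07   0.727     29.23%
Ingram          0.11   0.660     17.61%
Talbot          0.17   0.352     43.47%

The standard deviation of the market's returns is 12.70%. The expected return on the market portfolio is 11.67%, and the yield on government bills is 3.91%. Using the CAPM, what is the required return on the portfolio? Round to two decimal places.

β_Ellery = 0.740 × 39.21% / 12.70% = 2.2847
β_Orrin = 0.726 × 21.82% / 12.70% = 1.2473
β_Norwood = 0.704 × 43.04% / 12.70% = 2.3858
β_Durant = 0.727 × 29.23% / 12.70% = 1.6732
β_Ingram = 0.660 × 17.61% / 12.70% = 0.9152
β_Talbot = 0.352 × 43.47% / 12.70% = 1.2048
β_P = Σ w_i β_i = 0.28×2.2847 + 0.23×1.2473 + 0.14×2.3858 + 0.07×1.6732 + 0.11×0.9152 + 0.17×1.2048 = 1.6832
MRP = 11.67% − 3.91% = 7.76%
E(R_P) = R_f + β_P × MRP = 3.91% + 1.6832 × 7.76% = 16.97%

16.97%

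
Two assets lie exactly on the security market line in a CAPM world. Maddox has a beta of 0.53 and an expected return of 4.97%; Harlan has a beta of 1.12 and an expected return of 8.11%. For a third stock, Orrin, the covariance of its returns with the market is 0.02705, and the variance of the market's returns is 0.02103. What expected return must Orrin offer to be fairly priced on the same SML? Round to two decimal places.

MRP = (8.11% − 4.97%) / (1.12 − 0.53) = 5.3220%
R_f = 4.97% − 0.53 × 5.3220% = 2.1493%
β_Orrin = Cov / Var(R_m) = 0.02705 / 0.02103 = 1.2863
E(R_Orrin) = R_f + β × MRP = 2.1493% + 1.2863 × 5.3220% = 8.99%

8.99%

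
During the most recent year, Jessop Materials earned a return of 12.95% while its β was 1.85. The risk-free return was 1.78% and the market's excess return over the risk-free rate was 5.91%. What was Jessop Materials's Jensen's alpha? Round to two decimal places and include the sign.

CAPM benchmark = R_f + β(R_m − R_f) = 1.78% + 1.85 × 5.91% = 12.7135%
α = actual − benchmark = 12.95% − 12.7135% = +0.24%

+0.24%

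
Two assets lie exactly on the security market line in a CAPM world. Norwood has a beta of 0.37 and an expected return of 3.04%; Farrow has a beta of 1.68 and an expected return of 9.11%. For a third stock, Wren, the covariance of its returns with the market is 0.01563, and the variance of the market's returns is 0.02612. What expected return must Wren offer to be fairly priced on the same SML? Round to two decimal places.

MRP = (9.11% − 3.04%) / (1.68 − 0.37) = 4.6336%
R_f = 3.04% − 0.37 × 4.6336% = 1.3256%
β_Wren = Cov / Var(R_m) = 0.01563 / 0.02612 = 0.5984
E(R_Wren) = R_f + β × MRP = 1.3256% + 0.5984 × 4.6336% = 4.10%

4.10%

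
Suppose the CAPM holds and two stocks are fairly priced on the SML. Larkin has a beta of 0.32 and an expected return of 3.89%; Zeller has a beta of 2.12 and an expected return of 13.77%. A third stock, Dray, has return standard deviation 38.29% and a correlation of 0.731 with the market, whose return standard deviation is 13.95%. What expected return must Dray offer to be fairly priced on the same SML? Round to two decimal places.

13.15%

MRP = (13.77% − 3.89%) / (2.12 − 0.32) = 5.4889%
R_f = 3.89% − 0.32 × 5.4889% = 2.1336%
β_Dray = ρ·σ_i/σ_m = 0.731 × 38.29 / 13.95 = 2.0065
E(R_Dray) = R_f + β × MRP = 2.1336% + 2.0065 × 5.4889% = 13.15%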